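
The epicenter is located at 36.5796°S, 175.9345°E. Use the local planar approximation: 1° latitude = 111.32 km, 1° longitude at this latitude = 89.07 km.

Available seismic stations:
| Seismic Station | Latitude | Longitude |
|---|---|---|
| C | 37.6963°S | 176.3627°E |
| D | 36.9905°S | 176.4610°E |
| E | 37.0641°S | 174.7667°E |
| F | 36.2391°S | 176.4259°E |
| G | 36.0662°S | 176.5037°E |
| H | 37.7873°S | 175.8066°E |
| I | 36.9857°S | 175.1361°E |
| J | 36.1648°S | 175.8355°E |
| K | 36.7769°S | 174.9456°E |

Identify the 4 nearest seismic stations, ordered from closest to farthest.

Distances from 36.5796°S, 175.9345°E:
C: 130.0303 km
D: 65.5092 km
E: 117.1676 km
F: 57.9005 km
G: 76.3981 km
H: 134.9230 km
I: 84.2663 km
J: 47.0100 km
K: 90.7784 km
Sorted: J (47.0100 km) < F (57.9005 km) < D (65.5092 km) < G (76.3981 km) < I (84.2663 km) < K (90.7784 km) < …

J, F, D, G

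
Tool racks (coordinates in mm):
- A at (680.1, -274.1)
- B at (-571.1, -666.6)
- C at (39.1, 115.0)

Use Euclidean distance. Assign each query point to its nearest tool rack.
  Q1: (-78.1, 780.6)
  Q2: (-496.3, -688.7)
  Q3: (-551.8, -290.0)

Q1 at (-78.1, 780.6):
  A: √((758.2)² + (-1054.7)²) = √(574867.240 + 1112392.090) = 1298.9 mm
  B: √((-493.0)² + (-1447.2)²) = √(243049.000 + 2094387.840) = 1528.9 mm
  C: √((117.2)² + (-665.6)²) = √(13735.840 + 443023.360) = 675.8 mm
  → nearest: C (675.8 mm)
Q2 at (-496.3, -688.7):
  A: √((1176.4)² + (414.6)²) = √(1383916.960 + 171893.160) = 1247.3 mm
  B: √((-74.8)² + (22.1)²) = √(5595.040 + 488.410) = 78.0 mm
  C: √((535.4)² + (803.7)²) = √(286653.160 + 645933.690) = 965.7 mm
  → nearest: B (78.0 mm)
Q3 at (-551.8, -290.0):
  A: √((1231.9)² + (15.9)²) = √(1517577.610 + 252.810) = 1232.0 mm
  B: √((-19.3)² + (-376.6)²) = √(372.490 + 141827.560) = 377.1 mm
  C: √((590.9)² + (405.0)²) = √(349162.810 + 164025.000) = 716.4 mm
  → nearest: B (377.1 mm)

Q1→C; Q2→B; Q3→B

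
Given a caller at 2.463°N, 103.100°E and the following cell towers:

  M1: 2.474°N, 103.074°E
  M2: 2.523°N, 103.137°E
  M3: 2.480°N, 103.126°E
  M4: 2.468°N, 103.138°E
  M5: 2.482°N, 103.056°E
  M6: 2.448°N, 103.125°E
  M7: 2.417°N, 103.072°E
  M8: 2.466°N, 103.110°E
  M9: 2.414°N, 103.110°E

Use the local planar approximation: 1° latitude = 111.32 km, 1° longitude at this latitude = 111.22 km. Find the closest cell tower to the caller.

Distances from 2.463°N, 103.100°E:
M1: √((0.011·111.32)² + (-0.026·111.22)²) = √(1.49945 + 8.36204) = 3.140 km
M2: √((0.060·111.32)² + (0.037·111.22)²) = √(44.61171 + 16.93438) = 7.845 km
M3: √((0.017·111.32)² + (0.026·111.22)²) = √(3.58133 + 8.36204) = 3.456 km
M4: √((0.005·111.32)² + (0.038·111.22)²) = √(0.30980 + 17.86212) = 4.263 km
M5: √((0.019·111.32)² + (-0.044·111.22)²) = √(4.47356 + 23.94810) = 5.331 km
M6: √((-0.015·111.32)² + (0.025·111.22)²) = √(2.78823 + 7.73118) = 3.243 km
M7: √((-0.046·111.32)² + (-0.028·111.22)²) = √(26.22177 + 9.69799) = 5.993 km
M8: √((0.003·111.32)² + (0.010·111.22)²) = √(0.11153 + 1.23699) = 1.161 km
M9: √((-0.049·111.32)² + (0.010·111.22)²) = √(29.75353 + 1.23699) = 5.567 km
Minimum: M8 at 1.161 km.

M8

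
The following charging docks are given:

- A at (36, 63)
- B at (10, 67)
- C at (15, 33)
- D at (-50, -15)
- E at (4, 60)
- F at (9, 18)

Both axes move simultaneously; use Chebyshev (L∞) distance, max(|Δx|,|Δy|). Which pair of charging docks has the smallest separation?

Pairwise distances:
B–E: 7
C–F: 15
A–B: 26
C–E: 27
A–C: 30
A–E: 32
B–C: 34
E–F: 42
A–F: 45
B–F: 49
D–F: 59
C–D: 65
D–E: 75
B–D: 82
A–D: 86
Closest pair: B–E at 7.

B and E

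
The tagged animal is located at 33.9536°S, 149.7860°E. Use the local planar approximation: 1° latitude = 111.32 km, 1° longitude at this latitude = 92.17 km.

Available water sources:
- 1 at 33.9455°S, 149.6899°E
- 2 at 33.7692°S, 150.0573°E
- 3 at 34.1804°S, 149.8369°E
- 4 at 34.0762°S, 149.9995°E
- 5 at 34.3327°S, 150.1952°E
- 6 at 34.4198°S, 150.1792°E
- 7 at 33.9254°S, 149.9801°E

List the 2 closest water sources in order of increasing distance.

Distances from 33.9536°S, 149.7860°E:
1: √((0.0081·111.32)² + (-0.0961·92.17)²) = √(0.813048 + 78.455962) = 8.9033 km
2: √((0.1844·111.32)² + (0.2713·92.17)²) = √(421.374479 + 625.286083) = 32.3521 km
3: √((-0.2268·111.32)² + (0.0509·92.17)²) = √(637.429995 + 22.009731) = 25.6796 km
4: √((-0.1226·111.32)² + (0.2135·92.17)²) = √(186.263318 + 387.235294) = 23.9478 km
5: √((-0.3791·111.32)² + (0.4092·92.17)²) = √(1780.959175 + 1422.493940) = 56.5991 km
6: √((-0.4662·111.32)² + (0.3932·92.17)²) = √(2693.338466 + 1313.427767) = 63.2990 km
7: √((0.0282·111.32)² + (0.1941·92.17)²) = √(9.854727 + 320.059149) = 18.1635 km
Sorted: 1 (8.9033 km) < 7 (18.1635 km) < 4 (23.9478 km) < 3 (25.6796 km) < …

1, 7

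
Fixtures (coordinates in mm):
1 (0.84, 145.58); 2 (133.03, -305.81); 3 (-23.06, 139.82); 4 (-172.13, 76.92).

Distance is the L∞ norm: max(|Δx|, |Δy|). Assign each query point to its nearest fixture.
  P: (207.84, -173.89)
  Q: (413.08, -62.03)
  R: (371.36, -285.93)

P→2; Q→2; R→2

P at (207.84, -173.89):
  1: max(|-207.00|, |319.47|) = 319.47 mm
  2: max(|-74.81|, |-131.92|) = 131.92 mm
  3: max(|-230.90|, |313.71|) = 313.71 mm
  4: max(|-379.97|, |250.81|) = 379.97 mm
  → nearest: 2 (131.92 mm)
Q at (413.08, -62.03):
  1: max(|-412.24|, |207.61|) = 412.24 mm
  2: max(|-280.05|, |-243.78|) = 280.05 mm
  3: max(|-436.14|, |201.85|) = 436.14 mm
  4: max(|-585.21|, |138.95|) = 585.21 mm
  → nearest: 2 (280.05 mm)
R at (371.36, -285.93):
  1: max(|-370.52|, |431.51|) = 431.51 mm
  2: max(|-238.33|, |-19.88|) = 238.33 mm
  3: max(|-394.42|, |425.75|) = 425.75 mm
  4: max(|-543.49|, |362.85|) = 543.49 mm
  → nearest: 2 (238.33 mm)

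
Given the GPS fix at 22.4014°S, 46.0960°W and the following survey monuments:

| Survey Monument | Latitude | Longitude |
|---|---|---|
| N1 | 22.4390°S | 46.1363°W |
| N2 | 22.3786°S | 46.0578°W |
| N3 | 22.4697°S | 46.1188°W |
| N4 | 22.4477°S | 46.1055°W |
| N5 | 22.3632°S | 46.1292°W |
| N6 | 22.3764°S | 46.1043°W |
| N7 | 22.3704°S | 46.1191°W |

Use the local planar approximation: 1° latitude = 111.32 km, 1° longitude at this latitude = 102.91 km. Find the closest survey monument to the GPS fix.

Distances from 22.4014°S, 46.0960°W:
N1: 5.8923 km
N2: 4.6793 km
N3: 7.9570 km
N4: 5.2460 km
N5: 5.4549 km
N6: 2.9111 km
N7: 4.1905 km
Minimum: N6 at 2.9111 km.

N6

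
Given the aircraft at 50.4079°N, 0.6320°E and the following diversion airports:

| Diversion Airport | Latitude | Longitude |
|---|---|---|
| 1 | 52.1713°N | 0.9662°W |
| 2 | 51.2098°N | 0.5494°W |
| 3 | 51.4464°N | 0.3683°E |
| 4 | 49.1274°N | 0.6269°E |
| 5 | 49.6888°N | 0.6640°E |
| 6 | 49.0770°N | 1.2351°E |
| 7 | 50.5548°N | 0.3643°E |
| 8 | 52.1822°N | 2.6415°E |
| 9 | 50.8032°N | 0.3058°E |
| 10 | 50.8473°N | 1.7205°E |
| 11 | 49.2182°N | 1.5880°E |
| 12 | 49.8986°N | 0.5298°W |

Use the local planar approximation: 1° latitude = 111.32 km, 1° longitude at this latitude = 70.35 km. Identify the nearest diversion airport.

Distances from 50.4079°N, 0.6320°E:
1: √((1.7634·111.32)² + (-1.5982·70.35)²) = √(38534.352712 + 12641.262690) = 226.2203 km
2: √((0.8019·111.32)² + (-1.1814·70.35)²) = √(7968.687985 + 6907.519770) = 121.9681 km
3: √((1.0385·111.32)² + (-0.2637·70.35)²) = √(13364.705618 + 344.150546) = 117.0848 km
4: √((-1.2805·111.32)² + (-0.0051·70.35)²) = √(20319.151148 + 0.128727) = 142.5457 km
5: √((-0.7191·111.32)² + (0.0320·70.35)²) = √(6408.036441 + 5.067901) = 80.0819 km
6: √((-1.3309·111.32)² + (0.6031·70.35)²) = √(21950.137518 + 1800.142397) = 154.1113 km
7: √((0.1469·111.32)² + (-0.2677·70.35)²) = √(267.417600 + 354.670401) = 24.9417 km
8: √((1.7743·111.32)² + (2.0095·70.35)²) = √(39012.205247 + 19985.003313) = 242.8934 km
9: √((0.3953·111.32)² + (-0.3262·70.35)²) = √(1936.422071 + 526.618506) = 49.6290 km
10: √((0.4394·111.32)² + (1.0885·70.35)²) = √(2392.580179 + 5863.879947) = 90.8651 km
11: √((-1.1897·111.32)² + (0.9560·70.35)²) = √(17539.665978 + 4523.181221) = 148.5357 km
12: √((-0.5093·111.32)² + (-1.1618·70.35)²) = √(3214.354321 + 6680.222807) = 99.4715 km
Minimum: 7 at 24.9417 km.

7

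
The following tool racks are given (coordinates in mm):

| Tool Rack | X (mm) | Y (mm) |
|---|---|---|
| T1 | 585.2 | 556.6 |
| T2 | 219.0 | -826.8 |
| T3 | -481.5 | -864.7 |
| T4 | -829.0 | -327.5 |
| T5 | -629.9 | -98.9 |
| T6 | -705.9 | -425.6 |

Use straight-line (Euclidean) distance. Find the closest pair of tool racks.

T4 and T6

Pairwise distances:
T4–T6: √((123.1)² + (-98.1)²) = √(15153.610 + 9623.610) = 157.4 mm
T4–T5: √((199.1)² + (228.6)²) = √(39640.810 + 52257.960) = 303.1 mm
T5–T6: √((-76.0)² + (-326.7)²) = √(5776.000 + 106732.890) = 335.4 mm
T3–T6: √((-224.4)² + (439.1)²) = √(50355.360 + 192808.810) = 493.1 mm
T3–T4: √((-347.5)² + (537.2)²) = √(120756.250 + 288583.840) = 639.8 mm
T2–T3: √((-700.5)² + (-37.9)²) = √(490700.250 + 1436.410) = 701.5 mm
T3–T5: √((-148.4)² + (765.8)²) = √(22022.560 + 586449.640) = 780.0 mm
T2–T6: √((-924.9)² + (401.2)²) = √(855440.010 + 160961.440) = 1008.2 mm
T2–T5: √((-848.9)² + (727.9)²) = √(720631.210 + 529838.410) = 1118.2 mm
T2–T4: √((-1048.0)² + (499.3)²) = √(1098304.000 + 249300.490) = 1160.9 mm
T1–T5: √((-1215.1)² + (-655.5)²) = √(1476468.010 + 429680.250) = 1380.6 mm
T1–T2: √((-366.2)² + (-1383.4)²) = √(134102.440 + 1913795.560) = 1431.0 mm
T1–T6: √((-1291.1)² + (-982.2)²) = √(1666939.210 + 964716.840) = 1622.2 mm
T1–T4: √((-1414.2)² + (-884.1)²) = √(1999961.640 + 781632.810) = 1667.8 mm
T1–T3: √((-1066.7)² + (-1421.3)²) = √(1137848.890 + 2020093.690) = 1777.1 mm
Closest pair: T4–T6 at 157.4 mm.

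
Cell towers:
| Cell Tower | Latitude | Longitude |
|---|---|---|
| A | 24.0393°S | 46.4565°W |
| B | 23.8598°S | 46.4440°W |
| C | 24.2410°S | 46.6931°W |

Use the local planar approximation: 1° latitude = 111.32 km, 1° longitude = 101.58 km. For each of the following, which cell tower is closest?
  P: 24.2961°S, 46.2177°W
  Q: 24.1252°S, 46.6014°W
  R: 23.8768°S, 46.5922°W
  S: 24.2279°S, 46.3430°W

P→A; Q→C; R→B; S→A

P at 24.2961°S, 46.2177°W:
  A: 37.4918 km
  B: 53.7342 km
  C: 48.6791 km
  → nearest: A (37.4918 km)
Q at 24.1252°S, 46.6014°W:
  A: 17.5524 km
  B: 33.5932 km
  C: 15.9041 km
  → nearest: C (15.9041 km)
R at 23.8768°S, 46.5922°W:
  A: 22.7429 km
  B: 15.1726 km
  C: 41.8182 km
  → nearest: B (15.1726 km)
S at 24.2279°S, 46.3430°W:
  A: 23.9523 km
  B: 42.2417 km
  C: 35.5930 km
  → nearest: A (23.9523 km)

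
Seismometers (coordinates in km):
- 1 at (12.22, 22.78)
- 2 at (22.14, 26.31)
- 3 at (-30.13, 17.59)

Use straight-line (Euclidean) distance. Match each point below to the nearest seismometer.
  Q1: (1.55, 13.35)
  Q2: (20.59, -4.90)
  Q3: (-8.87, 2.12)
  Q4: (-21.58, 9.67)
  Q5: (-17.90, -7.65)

Q1 at (1.55, 13.35):
  1: 14.24 km
  2: 24.33 km
  3: 31.96 km
  → nearest: 1 (14.24 km)
Q2 at (20.59, -4.90):
  1: 28.92 km
  2: 31.25 km
  3: 55.48 km
  → nearest: 1 (28.92 km)
Q3 at (-8.87, 2.12):
  1: 29.52 km
  2: 39.33 km
  3: 26.29 km
  → nearest: 3 (26.29 km)
Q4 at (-21.58, 9.67):
  1: 36.25 km
  2: 46.78 km
  3: 11.65 km
  → nearest: 3 (11.65 km)
Q5 at (-17.90, -7.65):
  1: 42.82 km
  2: 52.50 km
  3: 28.05 km
  → nearest: 3 (28.05 km)

Q1→1; Q2→1; Q3→3; Q4→3; Q5→3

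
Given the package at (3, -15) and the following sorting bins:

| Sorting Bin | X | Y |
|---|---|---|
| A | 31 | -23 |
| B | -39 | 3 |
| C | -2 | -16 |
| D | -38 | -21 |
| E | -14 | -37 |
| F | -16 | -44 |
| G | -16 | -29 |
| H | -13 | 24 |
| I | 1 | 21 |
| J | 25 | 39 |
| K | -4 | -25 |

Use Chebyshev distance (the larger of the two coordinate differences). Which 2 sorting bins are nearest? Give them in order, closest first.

Distances from (3, -15):
A: max(|28|, |-8|) = 28
B: max(|-42|, |18|) = 42
C: max(|-5|, |-1|) = 5
D: max(|-41|, |-6|) = 41
E: max(|-17|, |-22|) = 22
F: max(|-19|, |-29|) = 29
G: max(|-19|, |-14|) = 19
H: max(|-16|, |39|) = 39
I: max(|-2|, |36|) = 36
J: max(|22|, |54|) = 54
K: max(|-7|, |-10|) = 10
Sorted: C (5) < K (10) < G (19) < E (22) < …

C, K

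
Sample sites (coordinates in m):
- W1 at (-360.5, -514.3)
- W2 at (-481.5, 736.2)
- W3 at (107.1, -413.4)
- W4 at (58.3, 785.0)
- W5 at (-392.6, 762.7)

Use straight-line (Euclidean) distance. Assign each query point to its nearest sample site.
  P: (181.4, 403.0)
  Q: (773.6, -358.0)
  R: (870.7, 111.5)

P→W4; Q→W3; R→W3

P at (181.4, 403.0):
  W1: 1065.4 m
  W2: 741.9 m
  W3: 819.8 m
  W4: 401.3 m
  W5: 677.4 m
  → nearest: W4 (401.3 m)
Q at (773.6, -358.0):
  W1: 1144.8 m
  W2: 1665.1 m
  W3: 668.8 m
  W4: 1348.4 m
  W5: 1617.4 m
  → nearest: W3 (668.8 m)
R at (870.7, 111.5):
  W1: 1381.1 m
  W2: 1489.5 m
  W3: 926.6 m
  W4: 1055.3 m
  W5: 1421.3 m
  → nearest: W3 (926.6 m)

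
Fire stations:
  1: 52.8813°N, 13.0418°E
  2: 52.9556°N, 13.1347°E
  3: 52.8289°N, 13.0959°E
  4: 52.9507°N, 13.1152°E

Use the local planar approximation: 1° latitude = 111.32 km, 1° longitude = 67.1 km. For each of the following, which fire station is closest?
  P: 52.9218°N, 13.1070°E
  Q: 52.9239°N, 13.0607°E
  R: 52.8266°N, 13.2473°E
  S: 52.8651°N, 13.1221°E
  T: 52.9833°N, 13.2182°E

P at 52.9218°N, 13.1070°E:
  1: 6.2822 km
  2: 4.1967 km
  3: 10.3684 km
  4: 3.2639 km
  → nearest: 4 (3.2639 km)
Q at 52.9239°N, 13.0607°E:
  1: 4.9089 km
  2: 6.0916 km
  3: 10.8359 km
  4: 4.7195 km
  → nearest: 4 (4.7195 km)
R at 52.8266°N, 13.2473°E:
  1: 15.0737 km
  2: 16.2266 km
  3: 10.1622 km
  4: 16.4140 km
  → nearest: 3 (10.1622 km)
S at 52.8651°N, 13.1221°E:
  1: 5.6819 km
  2: 10.1099 km
  3: 4.3966 km
  4: 9.5402 km
  → nearest: 3 (4.3966 km)
T at 52.9833°N, 13.2182°E:
  1: 16.4021 km
  2: 6.3953 km
  3: 19.0464 km
  4: 7.8061 km
  → nearest: 2 (6.3953 km)

P→4; Q→4; R→3; S→3; T→2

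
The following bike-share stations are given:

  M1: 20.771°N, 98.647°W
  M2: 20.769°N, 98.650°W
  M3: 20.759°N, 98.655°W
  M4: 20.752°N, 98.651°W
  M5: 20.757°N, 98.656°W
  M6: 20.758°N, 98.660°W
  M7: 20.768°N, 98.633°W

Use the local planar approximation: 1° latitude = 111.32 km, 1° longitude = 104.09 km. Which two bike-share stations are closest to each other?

Pairwise distances:
M1–M2: √((-0.002·111.32)² + (-0.003·104.09)²) = √(0.04957 + 0.09751) = 0.384 km
M1–M3: √((-0.012·111.32)² + (-0.008·104.09)²) = √(1.78447 + 0.69342) = 1.574 km
M1–M4: √((-0.019·111.32)² + (-0.004·104.09)²) = √(4.47356 + 0.17336) = 2.156 km
M1–M5: √((-0.014·111.32)² + (-0.009·104.09)²) = √(2.42886 + 0.87761) = 1.818 km
M1–M6: √((-0.013·111.32)² + (-0.013·104.09)²) = √(2.09427 + 1.83107) = 1.981 km
M1–M7: √((-0.003·111.32)² + (0.014·104.09)²) = √(0.11153 + 2.12361) = 1.495 km
M2–M3: √((-0.010·111.32)² + (-0.005·104.09)²) = √(1.23921 + 0.27087) = 1.229 km
M2–M4: √((-0.017·111.32)² + (-0.001·104.09)²) = √(3.58133 + 0.01083) = 1.895 km
M2–M5: √((-0.012·111.32)² + (-0.006·104.09)²) = √(1.78447 + 0.39005) = 1.475 km
M2–M6: √((-0.011·111.32)² + (-0.010·104.09)²) = √(1.49945 + 1.08347) = 1.607 km
M2–M7: √((-0.001·111.32)² + (0.017·104.09)²) = √(0.01239 + 3.13124) = 1.773 km
M3–M4: √((-0.007·111.32)² + (0.004·104.09)²) = √(0.60721 + 0.17336) = 0.883 km
M3–M5: √((-0.002·111.32)² + (-0.001·104.09)²) = √(0.04957 + 0.01083) = 0.246 km
M3–M6: √((-0.001·111.32)² + (-0.005·104.09)²) = √(0.01239 + 0.27087) = 0.532 km
M3–M7: √((0.009·111.32)² + (0.022·104.09)²) = √(1.00376 + 5.24401) = 2.500 km
M4–M5: √((0.005·111.32)² + (-0.005·104.09)²) = √(0.30980 + 0.27087) = 0.762 km
M4–M6: √((0.006·111.32)² + (-0.009·104.09)²) = √(0.44612 + 0.87761) = 1.151 km
M4–M7: √((0.016·111.32)² + (0.018·104.09)²) = √(3.17239 + 3.51045) = 2.585 km
M5–M6: √((0.001·111.32)² + (-0.004·104.09)²) = √(0.01239 + 0.17336) = 0.431 km
M5–M7: √((0.011·111.32)² + (0.023·104.09)²) = √(1.49945 + 5.73157) = 2.689 km
M6–M7: √((0.010·111.32)² + (0.027·104.09)²) = √(1.23921 + 7.89852) = 3.023 km
Closest pair: M3–M5 at 0.246 km.

M3 and M5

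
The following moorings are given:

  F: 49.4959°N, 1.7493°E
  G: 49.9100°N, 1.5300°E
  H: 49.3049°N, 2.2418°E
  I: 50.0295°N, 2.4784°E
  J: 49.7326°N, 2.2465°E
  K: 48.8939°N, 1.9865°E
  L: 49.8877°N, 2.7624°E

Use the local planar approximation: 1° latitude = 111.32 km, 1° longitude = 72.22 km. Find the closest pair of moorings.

Pairwise distances:
F–G: 48.7425 km
F–H: 41.4389 km
F–I: 79.3789 km
F–J: 44.5383 km
F–K: 69.1695 km
F–L: 85.1796 km
G–H: 84.7345 km
G–I: 69.7733 km
G–J: 55.3859 km
G–K: 117.8189 km
G–L: 89.0385 km
H–I: 82.4525 km
H–J: 47.6128 km
H–K: 49.3279 km
H–L: 74.9844 km
I–J: 37.0520 km
I–K: 131.3118 km
I–L: 25.8815 km
J–K: 95.2336 km
J–L: 41.0644 km
K–L: 124.0118 km
Closest pair: I–L at 25.8815 km.

I and L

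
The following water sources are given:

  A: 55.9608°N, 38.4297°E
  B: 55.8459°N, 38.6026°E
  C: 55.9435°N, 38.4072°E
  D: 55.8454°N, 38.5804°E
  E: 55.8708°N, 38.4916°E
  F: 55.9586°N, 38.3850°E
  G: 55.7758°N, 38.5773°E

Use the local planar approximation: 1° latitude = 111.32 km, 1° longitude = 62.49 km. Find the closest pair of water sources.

B and D

Pairwise distances:
B–D: √((-0.0005·111.32)² + (-0.0222·62.49)²) = √(0.003098 + 1.924540) = 1.3884 km
C–F: √((0.0151·111.32)² + (-0.0222·62.49)²) = √(2.825532 + 1.924540) = 2.1795 km
A–C: √((-0.0173·111.32)² + (-0.0225·62.49)²) = √(3.708844 + 1.976906) = 2.3845 km
A–F: √((-0.0022·111.32)² + (-0.0447·62.49)²) = √(0.059978 + 7.802542) = 2.8040 km
D–E: √((0.0254·111.32)² + (-0.0888·62.49)²) = √(7.994915 + 30.792644) = 6.2280 km
B–E: √((0.0249·111.32)² + (-0.1110·62.49)²) = √(7.683252 + 48.113506) = 7.4697 km
D–G: √((-0.0696·111.32)² + (-0.0031·62.49)²) = √(60.029521 + 0.037527) = 7.7503 km
B–G: √((-0.0701·111.32)² + (-0.0253·62.49)²) = √(60.895112 + 2.499552) = 7.9621 km
C–E: √((-0.0727·111.32)² + (0.0844·62.49)²) = √(65.496066 + 27.816722) = 9.6599 km
A–E: √((-0.0900·111.32)² + (0.0619·62.49)²) = √(100.376353 + 14.962437) = 10.7396 km
E–F: √((0.0878·111.32)² + (-0.1066·62.49)²) = √(95.529043 + 44.374703) = 11.8281 km
E–G: √((-0.0950·111.32)² + (0.0857·62.49)²) = √(111.839085 + 28.680234) = 11.8541 km
C–D: √((-0.0981·111.32)² + (0.1732·62.49)²) = √(119.257146 + 117.143130) = 15.3753 km
A–D: √((-0.1154·111.32)² + (0.1507·62.49)²) = √(165.028143 + 88.684466) = 15.9284 km
B–C: √((0.0976·111.32)² + (-0.1954·62.49)²) = √(118.044574 + 149.097434) = 16.3445 km
A–B: √((-0.1149·111.32)² + (0.1729·62.49)²) = √(163.601188 + 116.737674) = 16.7433 km
D–F: √((0.1132·111.32)² + (-0.1954·62.49)²) = √(158.795887 + 149.097434) = 17.5469 km
B–F: √((0.1127·111.32)² + (-0.2176·62.49)²) = √(157.396194 + 184.900818) = 18.5013 km
C–G: √((-0.1677·111.32)² + (0.1701·62.49)²) = √(348.507814 + 112.987312) = 21.4824 km
A–G: √((-0.1850·111.32)² + (0.1476·62.49)²) = √(424.121074 + 85.073395) = 22.5653 km
F–G: √((-0.1828·111.32)² + (0.1923·62.49)²) = √(414.093848 + 144.404131) = 23.6326 km
Closest pair: B–D at 1.3884 km.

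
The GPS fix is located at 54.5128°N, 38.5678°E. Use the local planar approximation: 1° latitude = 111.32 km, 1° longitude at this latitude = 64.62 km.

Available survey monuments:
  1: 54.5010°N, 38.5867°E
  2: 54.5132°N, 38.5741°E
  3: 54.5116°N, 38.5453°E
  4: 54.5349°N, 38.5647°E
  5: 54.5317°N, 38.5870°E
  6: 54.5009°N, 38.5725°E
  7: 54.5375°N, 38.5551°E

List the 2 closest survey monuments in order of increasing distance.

Distances from 54.5128°N, 38.5678°E:
1: √((-0.0118·111.32)² + (0.0189·64.62)²) = √(1.725482 + 1.491618) = 1.7936 km
2: √((0.0004·111.32)² + (0.0063·64.62)²) = √(0.001983 + 0.165735) = 0.4095 km
3: √((-0.0012·111.32)² + (-0.0225·64.62)²) = √(0.017845 + 2.113971) = 1.4601 km
4: √((0.0221·111.32)² + (-0.0031·64.62)²) = √(6.052446 + 0.040129) = 2.4683 km
5: √((0.0189·111.32)² + (0.0192·64.62)²) = √(4.426597 + 1.539346) = 2.4425 km
6: √((-0.0119·111.32)² + (0.0047·64.62)²) = √(1.754851 + 0.092242) = 1.3591 km
7: √((0.0247·111.32)² + (-0.0127·64.62)²) = √(7.560322 + 0.673506) = 2.8695 km
Sorted: 2 (0.4095 km) < 6 (1.3591 km) < 3 (1.4601 km) < 1 (1.7936 km) < …

2, 6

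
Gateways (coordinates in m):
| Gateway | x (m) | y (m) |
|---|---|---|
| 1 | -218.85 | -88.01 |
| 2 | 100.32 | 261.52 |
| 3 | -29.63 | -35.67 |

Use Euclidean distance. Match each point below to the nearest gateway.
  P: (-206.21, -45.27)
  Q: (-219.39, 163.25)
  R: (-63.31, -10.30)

P at (-206.21, -45.27):
  1: √((-12.64)² + (-42.74)²) = √(159.7696 + 1826.7076) = 44.57 m
  2: √((306.53)² + (306.79)²) = √(93960.6409 + 94120.1041) = 433.68 m
  3: √((176.58)² + (9.60)²) = √(31180.4964 + 92.1600) = 176.84 m
  → nearest: 1 (44.57 m)
Q at (-219.39, 163.25):
  1: √((0.54)² + (-251.26)²) = √(0.2916 + 63131.5876) = 251.26 m
  2: √((319.71)² + (98.27)²) = √(102214.4841 + 9656.9929) = 334.47 m
  3: √((189.76)² + (-198.92)²) = √(36008.8576 + 39569.1664) = 274.91 m
  → nearest: 1 (251.26 m)
R at (-63.31, -10.30):
  1: √((-155.54)² + (-77.71)²) = √(24192.6916 + 6038.8441) = 173.87 m
  2: √((163.63)² + (271.82)²) = √(26774.7769 + 73886.1124) = 317.27 m
  3: √((33.68)² + (-25.37)²) = √(1134.3424 + 643.6369) = 42.17 m
  → nearest: 3 (42.17 m)

P→1; Q→1; R→3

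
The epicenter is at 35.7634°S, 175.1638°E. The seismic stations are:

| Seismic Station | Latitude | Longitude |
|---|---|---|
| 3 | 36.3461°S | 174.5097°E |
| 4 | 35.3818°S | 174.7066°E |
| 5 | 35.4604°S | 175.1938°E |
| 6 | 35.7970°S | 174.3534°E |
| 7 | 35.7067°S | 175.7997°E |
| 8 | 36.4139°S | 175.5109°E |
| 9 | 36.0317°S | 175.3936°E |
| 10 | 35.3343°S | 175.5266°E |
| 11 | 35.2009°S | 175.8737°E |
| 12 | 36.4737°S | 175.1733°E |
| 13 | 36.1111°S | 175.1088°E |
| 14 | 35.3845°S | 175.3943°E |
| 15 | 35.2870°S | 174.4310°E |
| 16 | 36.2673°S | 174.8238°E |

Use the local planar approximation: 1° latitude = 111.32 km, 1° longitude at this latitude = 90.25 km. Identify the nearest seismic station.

Distances from 35.7634°S, 175.1638°E:
3: √((-0.5827·111.32)² + (-0.6541·90.25)²) = √(4207.619232 + 3484.839008) = 87.7067 km
4: √((0.3816·111.32)² + (-0.4572·90.25)²) = √(1804.525932 + 1702.577401) = 59.2208 km
5: √((0.3030·111.32)² + (0.0300·90.25)²) = √(1137.710202 + 7.330556) = 33.8385 km
6: √((-0.0336·111.32)² + (-0.8104·90.25)²) = √(13.990233 + 5349.254810) = 73.2342 km
7: √((0.0567·111.32)² + (0.6359·90.25)²) = √(39.839375 + 3293.609231) = 57.7360 km
8: √((-0.6505·111.32)² + (0.3471·90.25)²) = √(5243.738155 + 981.304179) = 78.8989 km
9: √((-0.2683·111.32)² + (0.2298·90.25)²) = √(892.047008 + 430.124786) = 36.3617 km
10: √((0.4291·111.32)² + (0.3628·90.25)²) = √(2281.725649 + 1072.084403) = 57.9121 km
11: √((0.5625·111.32)² + (0.7099·90.25)²) = √(3920.951306 + 4104.769489) = 89.5864 km
12: √((-0.7103·111.32)² + (0.0095·90.25)²) = √(6252.159152 + 0.735092) = 79.0752 km
13: √((-0.3477·111.32)² + (-0.0550·90.25)²) = √(1498.151649 + 24.638814) = 39.0229 km
14: √((0.3789·111.32)² + (0.2305·90.25)²) = √(1779.080526 + 432.749207) = 47.0301 km
15: √((0.4764·111.32)² + (-0.7328·90.25)²) = √(2812.482967 + 4373.864679) = 84.7723 km
16: √((-0.5039·111.32)² + (-0.3400·90.25)²) = √(3146.553440 + 941.569225) = 63.9384 km
Minimum: 5 at 33.8385 km.

5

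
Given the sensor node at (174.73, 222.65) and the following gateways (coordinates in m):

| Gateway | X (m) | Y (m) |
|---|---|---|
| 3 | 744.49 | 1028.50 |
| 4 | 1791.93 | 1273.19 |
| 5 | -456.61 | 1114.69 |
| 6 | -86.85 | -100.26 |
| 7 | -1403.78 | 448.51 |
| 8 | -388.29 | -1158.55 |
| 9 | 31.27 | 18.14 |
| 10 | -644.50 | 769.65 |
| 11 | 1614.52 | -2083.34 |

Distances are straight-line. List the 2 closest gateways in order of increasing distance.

Distances from (174.73, 222.65):
3: √((569.76)² + (805.85)²) = √(324626.4576 + 649394.2225) = 986.92 m
4: √((1617.20)² + (1050.54)²) = √(2615335.8400 + 1103634.2916) = 1928.46 m
5: √((-631.34)² + (892.04)²) = √(398590.1956 + 795735.3616) = 1092.85 m
6: √((-261.58)² + (-322.91)²) = √(68424.0964 + 104270.8681) = 415.57 m
7: √((-1578.51)² + (225.86)²) = √(2491693.8201 + 51012.7396) = 1594.59 m
8: √((-563.02)² + (-1381.20)²) = √(316991.5204 + 1907713.4400) = 1491.54 m
9: √((-143.46)² + (-204.51)²) = √(20580.7716 + 41824.3401) = 249.81 m
10: √((-819.23)² + (547.00)²) = √(671137.7929 + 299209.0000) = 985.06 m
11: √((1439.79)² + (-2305.99)²) = √(2072995.2441 + 5317589.8801) = 2718.56 m
Sorted: 9 (249.81 m) < 6 (415.57 m) < 10 (985.06 m) < 3 (986.92 m) < …

9, 6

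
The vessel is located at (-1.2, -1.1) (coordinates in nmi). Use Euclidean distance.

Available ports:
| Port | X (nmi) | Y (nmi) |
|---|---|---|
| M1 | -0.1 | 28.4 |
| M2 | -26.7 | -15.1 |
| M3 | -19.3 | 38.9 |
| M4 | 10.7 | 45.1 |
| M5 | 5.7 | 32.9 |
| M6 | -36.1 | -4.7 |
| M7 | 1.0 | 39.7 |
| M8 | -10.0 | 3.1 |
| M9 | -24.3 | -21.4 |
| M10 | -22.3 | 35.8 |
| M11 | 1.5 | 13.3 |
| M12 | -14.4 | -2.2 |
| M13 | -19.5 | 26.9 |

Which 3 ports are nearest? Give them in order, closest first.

M8, M12, M11

Distances from (-1.2, -1.1):
M1: √((1.1)² + (29.5)²) = √(1.210 + 870.250) = 29.5 nmi
M2: √((-25.5)² + (-14.0)²) = √(650.250 + 196.000) = 29.1 nmi
M3: √((-18.1)² + (40.0)²) = √(327.610 + 1600.000) = 43.9 nmi
M4: √((11.9)² + (46.2)²) = √(141.610 + 2134.440) = 47.7 nmi
M5: √((6.9)² + (34.0)²) = √(47.610 + 1156.000) = 34.7 nmi
M6: √((-34.9)² + (-3.6)²) = √(1218.010 + 12.960) = 35.1 nmi
M7: √((2.2)² + (40.8)²) = √(4.840 + 1664.640) = 40.9 nmi
M8: √((-8.8)² + (4.2)²) = √(77.440 + 17.640) = 9.8 nmi
M9: √((-23.1)² + (-20.3)²) = √(533.610 + 412.090) = 30.8 nmi
M10: √((-21.1)² + (36.9)²) = √(445.210 + 1361.610) = 42.5 nmi
M11: √((2.7)² + (14.4)²) = √(7.290 + 207.360) = 14.7 nmi
M12: √((-13.2)² + (-1.1)²) = √(174.240 + 1.210) = 13.2 nmi
M13: √((-18.3)² + (28.0)²) = √(334.890 + 784.000) = 33.4 nmi
Sorted: M8 (9.8 nmi) < M12 (13.2 nmi) < M11 (14.7 nmi) < M2 (29.1 nmi) < M1 (29.5 nmi) < …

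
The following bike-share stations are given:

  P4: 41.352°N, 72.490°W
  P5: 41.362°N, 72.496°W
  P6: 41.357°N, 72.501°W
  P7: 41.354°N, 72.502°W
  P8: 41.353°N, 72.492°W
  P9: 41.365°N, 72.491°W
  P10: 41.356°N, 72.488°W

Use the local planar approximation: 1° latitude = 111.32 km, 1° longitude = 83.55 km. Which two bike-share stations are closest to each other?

P4 and P8

Pairwise distances:
P4–P8: 0.2008 km
P6–P7: 0.3443 km
P8–P10: 0.4725 km
P4–P10: 0.4756 km
P5–P9: 0.5348 km
P5–P6: 0.6959 km
P7–P8: 0.8429 km
P6–P8: 0.8739 km
P5–P10: 0.9449 km
P5–P7: 1.0220 km
P4–P7: 1.0270 km
P9–P10: 1.0328 km
P5–P8: 1.0562 km
P4–P6: 1.0745 km
P6–P10: 1.0918 km
P7–P10: 1.1907 km
P4–P5: 1.2209 km
P6–P9: 1.2211 km
P8–P9: 1.3385 km
P4–P9: 1.4496 km
P7–P9: 1.5310 km
Closest pair: P4–P8 at 0.2008 km.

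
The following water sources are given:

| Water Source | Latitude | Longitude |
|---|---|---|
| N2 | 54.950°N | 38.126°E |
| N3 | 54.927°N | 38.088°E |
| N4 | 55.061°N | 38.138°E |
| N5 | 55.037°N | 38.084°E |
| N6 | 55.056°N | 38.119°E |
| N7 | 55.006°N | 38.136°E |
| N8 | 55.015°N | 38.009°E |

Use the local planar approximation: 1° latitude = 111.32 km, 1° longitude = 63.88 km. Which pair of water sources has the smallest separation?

N4 and N6

Pairwise distances:
N2–N3: 3.528 km
N2–N4: 12.380 km
N2–N5: 10.050 km
N2–N6: 11.808 km
N2–N7: 6.267 km
N2–N8: 10.403 km
N3–N4: 15.255 km
N3–N5: 12.248 km
N3–N6: 14.496 km
N3–N7: 9.313 km
N3–N8: 11.020 km
N4–N5: 4.363 km
N4–N6: 1.335 km
N4–N7: 6.124 km
N4–N8: 9.702 km
N5–N6: 3.078 km
N5–N7: 4.790 km
N5–N8: 5.381 km
N6–N7: 5.671 km
N6–N8: 8.379 km
N7–N8: 8.174 km
Closest pair: N4–N6 at 1.335 km.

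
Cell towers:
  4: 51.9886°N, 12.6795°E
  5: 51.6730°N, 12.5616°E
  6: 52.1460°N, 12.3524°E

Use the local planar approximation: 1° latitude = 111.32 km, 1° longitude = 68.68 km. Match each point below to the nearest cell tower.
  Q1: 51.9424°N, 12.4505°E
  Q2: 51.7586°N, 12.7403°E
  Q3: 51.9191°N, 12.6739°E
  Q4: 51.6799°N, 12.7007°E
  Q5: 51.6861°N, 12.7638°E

Q1→4; Q2→5; Q3→4; Q4→5; Q5→5

Q1 at 51.9424°N, 12.4505°E:
  4: 16.5472 km
  5: 30.9451 km
  6: 23.6450 km
  → nearest: 4 (16.5472 km)
Q2 at 51.7586°N, 12.7403°E:
  4: 25.9419 km
  5: 15.5381 km
  6: 50.6906 km
  → nearest: 5 (15.5381 km)
Q3 at 51.9191°N, 12.6739°E:
  4: 7.7463 km
  5: 28.4608 km
  6: 33.5492 km
  → nearest: 4 (7.7463 km)
Q4 at 51.6799°N, 12.7007°E:
  4: 34.3953 km
  5: 9.5842 km
  6: 57.1350 km
  → nearest: 5 (9.5842 km)
Q5 at 51.6861°N, 12.7638°E:
  4: 34.1684 km
  5: 13.9635 km
  6: 58.4755 km
  → nearest: 5 (13.9635 km)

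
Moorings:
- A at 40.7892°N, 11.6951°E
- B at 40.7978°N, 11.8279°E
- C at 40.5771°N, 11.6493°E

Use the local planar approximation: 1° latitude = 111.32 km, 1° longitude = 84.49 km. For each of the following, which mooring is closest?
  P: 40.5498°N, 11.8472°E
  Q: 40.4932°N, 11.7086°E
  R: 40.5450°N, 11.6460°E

P→C; Q→C; R→C

P at 40.5498°N, 11.8472°E:
  A: √((0.2394·111.32)² + (-0.1521·84.49)²) = √(710.222926 + 165.146376) = 29.5866 km
  B: √((0.2480·111.32)² + (-0.0193·84.49)²) = √(762.166326 + 2.659042) = 27.6555 km
  C: √((0.0273·111.32)² + (-0.1979·84.49)²) = √(9.235740 + 279.577495) = 16.9945 km
  → nearest: C (16.9945 km)
Q at 40.4932°N, 11.7086°E:
  A: √((0.2960·111.32)² + (-0.0135·84.49)²) = √(1085.749949 + 1.301003) = 32.9705 km
  B: √((0.3046·111.32)² + (0.1193·84.49)²) = √(1149.757347 + 101.599485) = 35.3745 km
  C: √((0.0839·111.32)² + (-0.0593·84.49)²) = √(87.230893 + 25.102675) = 10.5988 km
  → nearest: C (10.5988 km)
R at 40.5450°N, 11.6460°E:
  A: √((0.2442·111.32)² + (0.0491·84.49)²) = √(738.988559 + 17.209712) = 27.4991 km
  B: √((0.2528·111.32)² + (0.1819·84.49)²) = √(791.955054 + 236.197893) = 32.0648 km
  C: √((0.0321·111.32)² + (0.0033·84.49)²) = √(12.768987 + 0.077739) = 3.5842 km
  → nearest: C (3.5842 km)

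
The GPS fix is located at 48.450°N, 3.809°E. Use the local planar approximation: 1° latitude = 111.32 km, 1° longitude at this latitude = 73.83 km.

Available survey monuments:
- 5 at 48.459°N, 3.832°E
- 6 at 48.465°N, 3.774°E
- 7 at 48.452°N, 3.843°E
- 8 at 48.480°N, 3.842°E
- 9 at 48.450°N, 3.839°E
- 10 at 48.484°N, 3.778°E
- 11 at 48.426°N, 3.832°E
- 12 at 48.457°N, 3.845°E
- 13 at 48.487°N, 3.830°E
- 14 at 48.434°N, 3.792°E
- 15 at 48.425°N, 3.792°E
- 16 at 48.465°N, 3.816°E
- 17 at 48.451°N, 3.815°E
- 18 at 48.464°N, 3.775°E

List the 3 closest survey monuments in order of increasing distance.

Distances from 48.450°N, 3.809°E:
5: 1.972 km
6: 3.077 km
7: 2.520 km
8: 4.134 km
9: 2.215 km
10: 4.423 km
11: 3.166 km
12: 2.770 km
13: 4.401 km
14: 2.179 km
15: 3.053 km
16: 1.748 km
17: 0.457 km
18: 2.955 km
Sorted: 17 (0.457 km) < 16 (1.748 km) < 5 (1.972 km) < 14 (2.179 km) < 9 (2.215 km) < …

17, 16, 5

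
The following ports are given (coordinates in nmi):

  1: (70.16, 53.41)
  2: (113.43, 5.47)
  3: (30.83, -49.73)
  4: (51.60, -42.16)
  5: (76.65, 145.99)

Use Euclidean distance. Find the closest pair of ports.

Pairwise distances:
3–4: √((20.77)² + (7.57)²) = √(431.3929 + 57.3049) = 22.11 nmi
1–2: √((43.27)² + (-47.94)²) = √(1872.2929 + 2298.2436) = 64.58 nmi
2–4: √((-61.83)² + (-47.63)²) = √(3822.9489 + 2268.6169) = 78.05 nmi
1–5: √((6.49)² + (92.58)²) = √(42.1201 + 8571.0564) = 92.81 nmi
1–4: √((-18.56)² + (-95.57)²) = √(344.4736 + 9133.6249) = 97.36 nmi
2–3: √((-82.60)² + (-55.20)²) = √(6822.7600 + 3047.0400) = 99.35 nmi
1–3: √((-39.33)² + (-103.14)²) = √(1546.8489 + 10637.8596) = 110.38 nmi
2–5: √((-36.78)² + (140.52)²) = √(1352.7684 + 19745.8704) = 145.25 nmi
4–5: √((25.05)² + (188.15)²) = √(627.5025 + 35400.4225) = 189.81 nmi
3–5: √((45.82)² + (195.72)²) = √(2099.4724 + 38306.3184) = 201.01 nmi
Closest pair: 3–4 at 22.11 nmi.

3 and 4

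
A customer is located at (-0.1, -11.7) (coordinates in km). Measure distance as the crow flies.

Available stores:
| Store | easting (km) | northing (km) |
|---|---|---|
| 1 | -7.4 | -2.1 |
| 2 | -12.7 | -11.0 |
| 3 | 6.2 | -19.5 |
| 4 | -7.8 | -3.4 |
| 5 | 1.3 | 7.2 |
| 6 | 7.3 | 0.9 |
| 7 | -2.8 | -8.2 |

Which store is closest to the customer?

Distances from (-0.1, -11.7):
1: 12.1 km
2: 12.6 km
3: 10.0 km
4: 11.3 km
5: 19.0 km
6: 14.6 km
7: 4.4 km
Minimum: 7 at 4.4 km.

7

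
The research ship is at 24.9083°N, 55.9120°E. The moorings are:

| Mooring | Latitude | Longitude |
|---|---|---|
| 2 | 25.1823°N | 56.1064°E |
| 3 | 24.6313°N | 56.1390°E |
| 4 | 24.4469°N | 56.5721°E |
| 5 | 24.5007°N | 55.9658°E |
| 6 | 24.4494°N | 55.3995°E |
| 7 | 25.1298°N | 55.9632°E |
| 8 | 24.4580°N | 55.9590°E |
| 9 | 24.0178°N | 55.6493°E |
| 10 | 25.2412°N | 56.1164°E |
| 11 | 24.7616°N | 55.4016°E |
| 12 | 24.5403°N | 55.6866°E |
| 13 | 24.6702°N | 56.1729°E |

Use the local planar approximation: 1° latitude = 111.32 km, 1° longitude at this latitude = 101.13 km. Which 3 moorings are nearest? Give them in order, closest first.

7, 2, 13

Distances from 24.9083°N, 55.9120°E:
2: √((0.2740·111.32)² + (0.1944·101.13)²) = √(930.352483 + 386.502703) = 36.2885 km
3: √((-0.2770·111.32)² + (0.2270·101.13)²) = √(950.836694 + 527.001351) = 38.4427 km
4: √((-0.4614·111.32)² + (0.6601·101.13)²) = √(2638.162700 + 4456.351920) = 84.2289 km
5: √((-0.4076·111.32)² + (0.0538·101.13)²) = √(2058.802780 + 29.602239) = 45.6991 km
6: √((-0.4589·111.32)² + (-0.5125·101.13)²) = √(2609.651478 + 2686.258198) = 72.7730 km
7: √((0.2215·111.32)² + (0.0512·101.13)²) = √(607.986388 + 26.810193) = 25.1952 km
8: √((-0.4503·111.32)² + (0.0470·101.13)²) = √(2512.755830 + 22.592055) = 50.3522 km
9: √((-0.8905·111.32)² + (-0.2627·101.13)²) = √(9826.848100 + 705.797572) = 102.6287 km
10: √((0.3329·111.32)² + (0.2044·101.13)²) = √(1373.327086 + 427.289083) = 42.4337 km
11: √((-0.1467·111.32)² + (-0.5104·101.13)²) = √(266.689933 + 2664.289087) = 54.1385 km
12: √((-0.3680·111.32)² + (-0.2254·101.13)²) = √(1678.193492 + 519.598439) = 46.8806 km
13: √((-0.2381·111.32)² + (0.2609·101.13)²) = √(702.530504 + 696.158568) = 37.3991 km
Sorted: 7 (25.1952 km) < 2 (36.2885 km) < 13 (37.3991 km) < 3 (38.4427 km) < 10 (42.4337 km) < …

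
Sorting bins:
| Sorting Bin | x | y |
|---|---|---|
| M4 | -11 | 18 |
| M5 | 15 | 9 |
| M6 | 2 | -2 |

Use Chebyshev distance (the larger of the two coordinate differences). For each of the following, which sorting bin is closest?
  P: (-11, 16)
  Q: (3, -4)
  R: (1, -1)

P at (-11, 16):
  M4: 2
  M5: 26
  M6: 18
  → nearest: M4 (2)
Q at (3, -4):
  M4: 22
  M5: 13
  M6: 2
  → nearest: M6 (2)
R at (1, -1):
  M4: 19
  M5: 14
  M6: 1
  → nearest: M6 (1)

P→M4; Q→M6; R→M6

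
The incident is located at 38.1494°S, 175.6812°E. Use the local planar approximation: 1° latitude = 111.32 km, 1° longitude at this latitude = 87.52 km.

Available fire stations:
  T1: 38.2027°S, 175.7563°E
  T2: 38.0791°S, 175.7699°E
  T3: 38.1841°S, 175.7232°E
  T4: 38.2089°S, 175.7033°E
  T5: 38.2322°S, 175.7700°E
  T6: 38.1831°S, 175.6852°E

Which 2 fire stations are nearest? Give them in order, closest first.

T6, T3

Distances from 38.1494°S, 175.6812°E:
T1: 8.8547 km
T2: 11.0230 km
T3: 5.3323 km
T4: 6.9002 km
T5: 12.0565 km
T6: 3.7678 km
Sorted: T6 (3.7678 km) < T3 (5.3323 km) < T4 (6.9002 km) < T1 (8.8547 km) < …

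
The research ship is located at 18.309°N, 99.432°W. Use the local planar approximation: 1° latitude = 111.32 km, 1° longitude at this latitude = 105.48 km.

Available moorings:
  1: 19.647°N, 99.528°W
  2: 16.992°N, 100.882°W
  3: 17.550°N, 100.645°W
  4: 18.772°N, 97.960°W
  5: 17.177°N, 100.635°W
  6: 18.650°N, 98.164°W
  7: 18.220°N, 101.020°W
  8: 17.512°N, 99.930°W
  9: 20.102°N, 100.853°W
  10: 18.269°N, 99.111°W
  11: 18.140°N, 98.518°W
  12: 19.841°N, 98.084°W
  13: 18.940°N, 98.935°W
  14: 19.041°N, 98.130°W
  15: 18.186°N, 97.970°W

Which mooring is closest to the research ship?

Distances from 18.309°N, 99.432°W:
1: √((1.338·111.32)² + (-0.096·105.48)²) = √(22184.95858 + 102.53750) = 149.290 km
2: √((-1.317·111.32)² + (-1.450·105.48)²) = √(21494.03468 + 23392.47892) = 211.864 km
3: √((-0.759·111.32)² + (-1.213·105.48)²) = √(7138.87779 + 16370.49622) = 153.328 km
4: √((0.463·111.32)² + (1.472·105.48)²) = √(2656.49117 + 24107.70465) = 163.598 km
5: √((-1.132·111.32)² + (-1.203·105.48)²) = √(15879.58868 + 16101.69133) = 178.833 km
6: √((0.341·111.32)² + (1.268·105.48)²) = √(1440.97071 + 17888.69870) = 139.031 km
7: √((-0.089·111.32)² + (-1.588·105.48)²) = √(98.15816 + 28057.00041) = 167.795 km
8: √((-0.797·111.32)² + (-0.498·105.48)²) = √(7871.60038 + 2759.30004) = 103.106 km
9: √((1.793·111.32)² + (-1.421·105.48)²) = √(39838.86660 + 22466.13675) = 249.610 km
10: √((-0.040·111.32)² + (0.321·105.48)²) = √(19.82743 + 1146.43730) = 34.151 km
11: √((-0.169·111.32)² + (0.914·105.48)²) = √(353.93198 + 9294.64129) = 98.227 km
12: √((1.532·111.32)² + (1.348·105.48)²) = √(29084.65562 + 20217.15434) = 222.040 km
13: √((0.631·111.32)² + (0.497·105.48)²) = √(4934.06781 + 2748.22964) = 87.649 km
14: √((0.732·111.32)² + (1.302·105.48)²) = √(6640.00731 + 18860.89124) = 159.690 km
15: √((-0.123·111.32)² + (1.462·105.48)²) = √(187.48072 + 23781.26692) = 154.818 km
Minimum: 10 at 34.151 km.

10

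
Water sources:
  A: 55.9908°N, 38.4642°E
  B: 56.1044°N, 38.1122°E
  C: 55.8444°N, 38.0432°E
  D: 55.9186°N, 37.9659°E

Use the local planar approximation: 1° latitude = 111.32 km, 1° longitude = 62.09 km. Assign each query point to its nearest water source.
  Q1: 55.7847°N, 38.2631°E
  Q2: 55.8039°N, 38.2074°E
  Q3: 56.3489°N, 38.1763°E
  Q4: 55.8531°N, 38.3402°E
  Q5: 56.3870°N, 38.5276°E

Q1→C; Q2→C; Q3→B; Q4→A; Q5→B

Q1 at 55.7847°N, 38.2631°E:
  A: 26.1207 km
  B: 36.8017 km
  C: 15.1851 km
  D: 23.7213 km
  → nearest: C (15.1851 km)
Q2 at 55.8039°N, 38.2074°E:
  A: 26.2128 km
  B: 33.9699 km
  C: 11.1475 km
  D: 19.6945 km
  → nearest: C (11.1475 km)
Q3 at 56.3489°N, 38.1763°E:
  A: 43.6882 km
  B: 27.5072 km
  C: 56.7657 km
  D: 49.6504 km
  → nearest: B (27.5072 km)
Q4 at 55.8531°N, 38.3402°E:
  A: 17.1537 km
  B: 31.3527 km
  C: 18.4661 km
  D: 24.3573 km
  → nearest: A (17.1537 km)
Q5 at 56.3870°N, 38.5276°E:
  A: 44.2803 km
  B: 40.6806 km
  C: 67.4761 km
  D: 62.7308 km
  → nearest: B (40.6806 km)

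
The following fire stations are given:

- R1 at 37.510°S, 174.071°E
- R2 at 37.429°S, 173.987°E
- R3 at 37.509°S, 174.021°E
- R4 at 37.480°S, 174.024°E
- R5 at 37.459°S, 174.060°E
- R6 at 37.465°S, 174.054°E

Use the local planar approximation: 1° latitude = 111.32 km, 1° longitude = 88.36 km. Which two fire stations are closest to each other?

R5 and R6

Pairwise distances:
R1–R2: 11.679 km
R1–R3: 4.419 km
R1–R4: 5.329 km
R1–R5: 5.760 km
R1–R6: 5.230 km
R2–R3: 9.399 km
R2–R4: 6.551 km
R2–R5: 7.264 km
R2–R6: 7.149 km
R3–R4: 3.239 km
R3–R5: 6.546 km
R3–R6: 5.700 km
R4–R5: 3.948 km
R4–R6: 3.133 km
R5–R6: 0.853 km
Closest pair: R5–R6 at 0.853 km.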